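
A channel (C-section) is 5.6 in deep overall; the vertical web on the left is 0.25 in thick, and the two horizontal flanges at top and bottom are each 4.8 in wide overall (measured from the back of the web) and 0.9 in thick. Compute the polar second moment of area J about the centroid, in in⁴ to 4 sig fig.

Split into non-overlapping primitives; take the origin at the lower-left of the bounding box.
Web: 0.25 × 5.6, A = 1.4 in², y = 2.8 in, Ī = 3.65867 in⁴.
Top flange (beyond web): 4.55 × 0.9, A = 4.095 in², y = 5.15 in, Ī = 0.276413 in⁴.
Bottom flange (beyond web): 4.55 × 0.9, A = 4.095 in², y = 0.45 in, Ī = 0.276413 in⁴.
By symmetry the centroid is at mid-height, ȳ = 2.8 in.
Transfer each piece to the centroidal x-axis using Ī + A·d² with d = y − 2.8:
  web: d = 0 in → contributes +3.65867 in⁴
  top flange (beyond web): d = 2.35 in → contributes +22.8911 in⁴
  bottom flange (beyond web): d = -2.35 in → contributes +22.8911 in⁴
Total I = 49.4408 in⁴.
For the y-axis: x̄ = 2.17464 in.
Repeating about the centroidal y-axis gives I_y = 21.0235 in⁴.
Polar second moment: J = I_x + I_y = 70.4643 in⁴.

J ≈ 70.46 in⁴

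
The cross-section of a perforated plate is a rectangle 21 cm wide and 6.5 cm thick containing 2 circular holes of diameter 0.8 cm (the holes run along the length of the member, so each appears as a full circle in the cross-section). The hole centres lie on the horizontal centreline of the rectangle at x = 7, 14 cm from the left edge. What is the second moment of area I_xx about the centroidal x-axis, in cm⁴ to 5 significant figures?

I_xx ≈ 480.55 cm⁴

Decompose the section into non-overlapping parts with the origin at the bottom-left of its bounding rectangle.
Plate: 21 × 6.5, A = 136.5 cm², y = 3.25 cm, Ī = 480.5938 cm⁴.
Hole 1 (subtracted): ⌀0.8, A = 0.5026548 cm², y = 3.25 cm, Ī = 0.02010619 cm⁴.
Hole 2 (subtracted): ⌀0.8, A = 0.5026548 cm², y = 3.25 cm, Ī = 0.02010619 cm⁴.
By symmetry the centroid is at mid-height, ȳ = 3.25 cm.
All pieces are centred on the centroidal x-axis, so I = ΣĪ (holes subtracted) = 480.5535 cm⁴.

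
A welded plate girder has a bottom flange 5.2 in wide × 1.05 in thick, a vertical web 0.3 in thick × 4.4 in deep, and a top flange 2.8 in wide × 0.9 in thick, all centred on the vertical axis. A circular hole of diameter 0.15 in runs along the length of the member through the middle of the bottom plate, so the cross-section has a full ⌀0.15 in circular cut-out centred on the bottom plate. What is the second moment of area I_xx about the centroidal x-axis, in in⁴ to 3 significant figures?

Break the section into simple shapes (no overlaps), measuring from the bottom-left corner of the bounding box.
Bottom plate: 5.2 × 1.05, A = 5.46 in², y = 0.525 in, Ī = 0.50164 in⁴.
Web plate: 0.3 × 4.4, A = 1.32 in², y = 3.25 in, Ī = 2.1296 in⁴.
Top plate: 2.8 × 0.9, A = 2.52 in², y = 5.9 in, Ī = 0.1701 in⁴.
Hole (subtracted): ⌀0.15, A = 0.017671 in², y = 0.525 in, Ī = 0.00002485 in⁴.
Centroid: ȳ = ΣA·y / ΣA = 2.3717 in.
Transfer each piece to the centroidal x-axis using Ī + A·d² with d = y − 2.3717:
  bottom plate: d = -1.8467 in → contributes +19.123 in⁴
  web plate: d = 0.87827 in → contributes +3.1478 in⁴
  top plate: d = 3.5283 in → contributes +31.541 in⁴
  hole: d = -1.8467 in → contributes −0.060292 in⁴
Total I = 53.751 in⁴.

I_xx ≈ 53.8 in⁴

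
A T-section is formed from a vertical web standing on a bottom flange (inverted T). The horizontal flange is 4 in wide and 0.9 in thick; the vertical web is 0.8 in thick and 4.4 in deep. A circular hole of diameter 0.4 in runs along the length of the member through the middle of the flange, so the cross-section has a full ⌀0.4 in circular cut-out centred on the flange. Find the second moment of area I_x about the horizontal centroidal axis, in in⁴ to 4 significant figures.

I_x ≈ 18.20 in⁴

Decompose the section into non-overlapping parts with the origin at the bottom-left of its bounding rectangle.
Flange: 4 × 0.9, A = 3.6 in², y = 0.45 in, Ī = 0.243 in⁴.
Web: 0.8 × 4.4, A = 3.52 in², y = 3.1 in, Ī = 5.67893 in⁴.
Hole (subtracted): ⌀0.4, A = 0.125664 in², y = 0.45 in, Ī = 0.00125664 in⁴.
Centroid: ȳ = ΣA·y / ΣA = 1.78365 in.
Transfer each piece to the horizontal centroidal axis using Ī + A·d² with d = y − 1.78365:
  flange: d = -1.33365 in → contributes +6.64605 in⁴
  web: d = 1.31635 in → contributes +11.7783 in⁴
  hole: d = -1.33365 in → contributes −0.224765 in⁴
Total I = 18.1996 in⁴.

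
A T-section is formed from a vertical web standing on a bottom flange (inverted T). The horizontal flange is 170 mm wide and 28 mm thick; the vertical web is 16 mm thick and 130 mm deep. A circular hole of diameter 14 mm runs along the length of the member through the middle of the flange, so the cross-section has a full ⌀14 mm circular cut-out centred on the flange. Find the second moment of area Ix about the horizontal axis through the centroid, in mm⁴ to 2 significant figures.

Break the section into simple shapes (no overlaps), measuring from the bottom-left corner of the bounding box.
Flange: 170 × 28, A = 4 760 mm², y = 14 mm, Ī = 310 987 mm⁴.
Web: 16 × 130, A = 2 080 mm², y = 93 mm, Ī = 2 929 333 mm⁴.
Hole (subtracted): ⌀14, A = 153.9 mm², y = 14 mm, Ī = 1 886 mm⁴.
Centroid: ȳ = ΣA·y / ΣA = 38.58 mm.
Transfer each piece to the horizontal axis through the centroid using Ī + A·d² with d = y − 38.58:
  flange: d = -24.58 mm → contributes +3 186 047 mm⁴
  web: d = 54.42 mm → contributes +9 090 121 mm⁴
  hole: d = -24.58 mm → contributes −94 865 mm⁴
Total I = 12 181 304 mm⁴.

Ix ≈ 1.2 × 10⁷ mm⁴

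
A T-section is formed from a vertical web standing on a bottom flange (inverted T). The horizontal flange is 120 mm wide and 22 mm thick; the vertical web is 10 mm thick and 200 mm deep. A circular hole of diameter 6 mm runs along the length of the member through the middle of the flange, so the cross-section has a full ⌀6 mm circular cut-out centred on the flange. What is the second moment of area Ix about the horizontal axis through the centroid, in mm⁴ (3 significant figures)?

Ix ≈ 2.07 × 10⁷ mm⁴

Decompose the section into non-overlapping parts with the origin at the bottom-left of its bounding rectangle.
Flange: 120 × 22, A = 2 640 mm², y = 11 mm, Ī = 106 480 mm⁴.
Web: 10 × 200, A = 2 000 mm², y = 122 mm, Ī = 6 666 667 mm⁴.
Hole (subtracted): ⌀6, A = 28.274 mm², y = 11 mm, Ī = 63.617 mm⁴.
Centroid: ȳ = ΣA·y / ΣA = 59.138 mm.
Transfer each piece to the horizontal axis through the centroid using Ī + A·d² with d = y − 59.138:
  flange: d = -48.138 mm → contributes +6 224 106 mm⁴
  web: d = 62.862 mm → contributes +14 569 888 mm⁴
  hole: d = -48.138 mm → contributes −65 583 mm⁴
Total I = 20 728 411 mm⁴.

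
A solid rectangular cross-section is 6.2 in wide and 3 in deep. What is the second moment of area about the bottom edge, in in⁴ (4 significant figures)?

The section: 6.2 × 3, A = 18.6 in², y = 1.5 in, Ī = 13.95 in⁴.
Transfer it to the base of the section using Ī + A·d² with d = y − 0:
  the section: d = 1.5 in → contributes +55.8 in⁴
Total I = 55.8 in⁴.

I_base ≈ 55.80 in⁴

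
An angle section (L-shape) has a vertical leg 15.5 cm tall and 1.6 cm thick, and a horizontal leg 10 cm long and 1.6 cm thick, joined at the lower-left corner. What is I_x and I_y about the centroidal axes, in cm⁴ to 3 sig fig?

Split into non-overlapping primitives; take the origin at the lower-left of the bounding box.
Vertical leg: 1.6 × 15.5, A = 24.8 cm², y = 7.75 cm, Ī = 496.52 cm⁴.
Horizontal leg (remainder): 8.4 × 1.6, A = 13.44 cm², y = 0.8 cm, Ī = 2.8672 cm⁴.
Centroid: ȳ = ΣA·y / ΣA = 5.3073 cm.
Transfer each piece to the centroidal x-axis using Ī + A·d² with d = y − 5.3073:
  vertical leg: d = 2.4427 cm → contributes +644.49 cm⁴
  horizontal leg (remainder): d = -4.5073 cm → contributes +275.91 cm⁴
Total I = 920.4 cm⁴.
For the y-axis: x̄ = 2.5573 cm.
Repeating about the centroidal y-axis gives I_y = 302.23 cm⁴.

I_x ≈ 920 cm⁴, I_y ≈ 302 cm⁴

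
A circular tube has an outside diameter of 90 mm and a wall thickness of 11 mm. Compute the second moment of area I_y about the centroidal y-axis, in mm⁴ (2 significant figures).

I_y ≈ 2.2 × 10⁶ mm⁴

Treat the section as a set of non-overlapping primitives; coordinates are from the bounding-box lower-left.
Outer circle: ⌀90, A = 6 362 mm², x = 45 mm, Ī = 3 220 623 mm⁴.
Bore (subtracted): ⌀68, A = 3 632 mm², x = 45 mm, Ī = 1 049 556 mm⁴.
By symmetry the centroid is at mid-width, x̄ = 45 mm.
All pieces are centred on the centroidal y-axis, so I = ΣĪ (holes subtracted) = 2 171 068 mm⁴.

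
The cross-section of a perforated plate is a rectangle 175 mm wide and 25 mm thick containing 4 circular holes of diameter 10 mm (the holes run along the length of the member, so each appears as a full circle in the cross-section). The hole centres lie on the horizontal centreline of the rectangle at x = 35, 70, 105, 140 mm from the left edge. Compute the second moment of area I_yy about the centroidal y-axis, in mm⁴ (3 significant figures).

I_yy ≈ 1.07 × 10⁷ mm⁴

Break the section into simple shapes (no overlaps), measuring from the bottom-left corner of the bounding box.
Plate: 175 × 25, A = 4 375 mm², x = 87.5 mm, Ī = 11 165 365 mm⁴.
Hole 1 (subtracted): ⌀10, A = 78.54 mm², x = 35 mm, Ī = 490.87 mm⁴.
Hole 2 (subtracted): ⌀10, A = 78.54 mm², x = 70 mm, Ī = 490.87 mm⁴.
Hole 3 (subtracted): ⌀10, A = 78.54 mm², x = 105 mm, Ī = 490.87 mm⁴.
Hole 4 (subtracted): ⌀10, A = 78.54 mm², x = 140 mm, Ī = 490.87 mm⁴.
By symmetry the centroid is at mid-width, x̄ = 87.5 mm.
Transfer each piece to the centroidal y-axis using Ī + A·d² with d = x − 87.5:
  plate: d = 0 mm → contributes +11 165 365 mm⁴
  hole 1: d = -52.5 mm → contributes −216 966 mm⁴
  hole 2: d = -17.5 mm → contributes −24 544 mm⁴
  hole 3: d = 17.5 mm → contributes −24 544 mm⁴
  hole 4: d = 52.5 mm → contributes −216 966 mm⁴
Total I = 10 682 345 mm⁴.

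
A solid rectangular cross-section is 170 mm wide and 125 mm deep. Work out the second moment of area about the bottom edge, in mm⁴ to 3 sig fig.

The section: 170 × 125, A = 21 250 mm², y = 62.5 mm, Ī = 27 669 271 mm⁴.
Transfer it to a horizontal axis along the bottom face using Ī + A·d² with d = y − 0:
  the section: d = 62.5 mm → contributes +110 677 083 mm⁴
Total I = 110 677 083 mm⁴.

I_base ≈ 1.11 × 10⁸ mm⁴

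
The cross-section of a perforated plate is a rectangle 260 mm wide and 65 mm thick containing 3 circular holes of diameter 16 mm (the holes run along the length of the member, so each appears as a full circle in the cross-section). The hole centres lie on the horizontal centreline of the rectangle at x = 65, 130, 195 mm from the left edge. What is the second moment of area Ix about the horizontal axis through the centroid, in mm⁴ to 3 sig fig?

Treat the section as a set of non-overlapping primitives; coordinates are from the bounding-box lower-left.
Plate: 260 × 65, A = 16 900 mm², y = 32.5 mm, Ī = 5 950 208 mm⁴.
Hole 1 (subtracted): ⌀16, A = 201.06 mm², y = 32.5 mm, Ī = 3 217 mm⁴.
Hole 2 (subtracted): ⌀16, A = 201.06 mm², y = 32.5 mm, Ī = 3 217 mm⁴.
Hole 3 (subtracted): ⌀16, A = 201.06 mm², y = 32.5 mm, Ī = 3 217 mm⁴.
By symmetry the centroid is at mid-height, ȳ = 32.5 mm.
All pieces are centred on the horizontal axis through the centroid, so I = ΣĪ (holes subtracted) = 5 940 557 mm⁴.

Ix ≈ 5.94 × 10⁶ mm⁴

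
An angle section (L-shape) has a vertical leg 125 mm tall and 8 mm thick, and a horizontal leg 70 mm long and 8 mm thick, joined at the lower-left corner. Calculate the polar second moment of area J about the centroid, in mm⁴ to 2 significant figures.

J ≈ 3.0 × 10⁶ mm⁴

Treat the section as a set of non-overlapping primitives; coordinates are from the bounding-box lower-left.
Vertical leg: 8 × 125, A = 1 000 mm², y = 62.5 mm, Ī = 1 302 083 mm⁴.
Horizontal leg (remainder): 62 × 8, A = 496 mm², y = 4 mm, Ī = 2 645 mm⁴.
Centroid: ȳ = ΣA·y / ΣA = 43.1 mm.
Transfer each piece to the centroidal x-axis using Ī + A·d² with d = y − 43.1:
  vertical leg: d = 19.4 mm → contributes +1 678 277 mm⁴
  horizontal leg (remainder): d = -39.1 mm → contributes +761 101 mm⁴
Total I = 2 439 378 mm⁴.
For the y-axis: x̄ = 15.6 mm.
Repeating about the centroidal y-axis gives I_y = 570 368 mm⁴.
Polar second moment: J = I_x + I_y = 3 009 747 mm⁴.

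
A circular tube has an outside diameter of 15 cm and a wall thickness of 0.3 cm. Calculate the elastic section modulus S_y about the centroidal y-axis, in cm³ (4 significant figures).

S_y ≈ 49.92 cm³

Treat the section as a set of non-overlapping primitives; coordinates are from the bounding-box lower-left.
Outer circle: ⌀15, A = 176.715 cm², x = 7.5 cm, Ī = 2485.05 cm⁴.
Bore (subtracted): ⌀14.4, A = 162.86 cm², x = 7.5 cm, Ī = 2110.67 cm⁴.
By symmetry the centroid is at mid-width, x̄ = 7.5 cm.
All pieces are centred on the centroidal y-axis, so I = ΣĪ (holes subtracted) = 374.381 cm⁴.
Extreme fibre distance c = 7.5 cm; S = I/c = 49.9175 cm³.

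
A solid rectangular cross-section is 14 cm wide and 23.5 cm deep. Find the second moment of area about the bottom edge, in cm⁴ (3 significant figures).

The section: 14 × 23.5, A = 329 cm², y = 11.75 cm, Ī = 15 141 cm⁴.
Transfer it to a horizontal axis along the bottom face using Ī + A·d² with d = y − 0:
  the section: d = 11.75 cm → contributes +60 563 cm⁴
Total I = 60 563 cm⁴.

I_base ≈ 6.06 × 10⁴ cm⁴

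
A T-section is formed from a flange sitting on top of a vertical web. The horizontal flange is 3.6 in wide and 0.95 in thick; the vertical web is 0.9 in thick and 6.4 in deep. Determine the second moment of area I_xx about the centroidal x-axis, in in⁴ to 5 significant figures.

I_xx ≈ 48.899 in⁴

Decompose the section into non-overlapping parts with the origin at the bottom-left of its bounding rectangle.
Flange: 3.6 × 0.95, A = 3.42 in², y = 6.875 in, Ī = 0.2572125 in⁴.
Web: 0.9 × 6.4, A = 5.76 in², y = 3.2 in, Ī = 19.6608 in⁴.
Centroid: ȳ = ΣA·y / ΣA = 4.569118 in.
Transfer each piece to the centroidal x-axis using Ī + A·d² with d = y − 4.569118:
  flange: d = 2.305882 in → contributes +18.44167 in⁴
  web: d = -1.369118 in → contributes +30.45782 in⁴
Total I = 48.89949 in⁴.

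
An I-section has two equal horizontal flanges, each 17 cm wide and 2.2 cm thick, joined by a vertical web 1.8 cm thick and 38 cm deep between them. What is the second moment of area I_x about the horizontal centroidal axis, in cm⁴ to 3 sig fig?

Decompose the section into non-overlapping parts with the origin at the bottom-left of its bounding rectangle.
Bottom flange: 17 × 2.2, A = 37.4 cm², y = 1.1 cm, Ī = 15.085 cm⁴.
Web: 1.8 × 38, A = 68.4 cm², y = 21.2 cm, Ī = 8230.8 cm⁴.
Top flange: 17 × 2.2, A = 37.4 cm², y = 41.3 cm, Ī = 15.085 cm⁴.
By symmetry the centroid is at mid-height, ȳ = 21.2 cm.
Transfer each piece to the horizontal centroidal axis using Ī + A·d² with d = y − 21.2:
  bottom flange: d = -20.1 cm → contributes +15 125 cm⁴
  web: d = 0 cm → contributes +8230.8 cm⁴
  top flange: d = 20.1 cm → contributes +15 125 cm⁴
Total I = 38 481 cm⁴.

I_x ≈ 3.85 × 10⁴ cm⁴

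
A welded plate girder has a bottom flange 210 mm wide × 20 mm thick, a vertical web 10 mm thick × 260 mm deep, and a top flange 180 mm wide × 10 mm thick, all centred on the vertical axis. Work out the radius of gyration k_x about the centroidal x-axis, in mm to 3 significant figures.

Split into non-overlapping primitives; take the origin at the lower-left of the bounding box.
Bottom plate: 210 × 20, A = 4 200 mm², y = 10 mm, Ī = 140 000 mm⁴.
Web plate: 10 × 260, A = 2 600 mm², y = 150 mm, Ī = 14 646 667 mm⁴.
Top plate: 180 × 10, A = 1 800 mm², y = 285 mm, Ī = 15 000 mm⁴.
Centroid: ȳ = ΣA·y / ΣA = 109.88 mm.
Transfer each piece to the centroidal x-axis using Ī + A·d² with d = y − 109.88:
  bottom plate: d = -99.884 mm → contributes +42 042 382 mm⁴
  web plate: d = 40.116 mm → contributes +18 830 888 mm⁴
  top plate: d = 175.12 mm → contributes +55 213 280 mm⁴
Total I = 116 086 550 mm⁴.
Radius of gyration: k = √(I/A) = √(116 086 550 / 8 600) = 116.18 mm.

k_x ≈ 116 mm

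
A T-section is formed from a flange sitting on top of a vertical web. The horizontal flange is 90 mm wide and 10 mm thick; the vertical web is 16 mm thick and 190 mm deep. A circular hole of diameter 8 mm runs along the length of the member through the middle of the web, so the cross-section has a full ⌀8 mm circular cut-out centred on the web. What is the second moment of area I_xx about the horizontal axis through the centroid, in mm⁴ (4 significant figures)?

Treat the section as a set of non-overlapping primitives; coordinates are from the bounding-box lower-left.
Flange: 90 × 10, A = 900 mm², y = 195 mm, Ī = 7 500 mm⁴.
Web: 16 × 190, A = 3 040 mm², y = 95 mm, Ī = 9 145 333 mm⁴.
Hole (subtracted): ⌀8, A = 50.2655 mm², y = 95 mm, Ī = 201.062 mm⁴.
Centroid: ȳ = ΣA·y / ΣA = 118.138 mm.
Transfer each piece to the horizontal axis through the centroid using Ī + A·d² with d = y − 118.138:
  flange: d = 76.8622 mm → contributes +5 324 514 mm⁴
  web: d = -23.1378 mm → contributes +10 772 825 mm⁴
  hole: d = -23.1378 mm → contributes −27111.1 mm⁴
Total I = 16 070 228 mm⁴.

I_xx ≈ 1.607 × 10⁷ mm⁴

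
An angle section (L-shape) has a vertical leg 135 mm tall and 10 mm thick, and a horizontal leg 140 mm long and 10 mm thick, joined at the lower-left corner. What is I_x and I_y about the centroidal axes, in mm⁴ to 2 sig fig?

I_x ≈ 4.6 × 10⁶ mm⁴, I_y ≈ 5.1 × 10⁶ mm⁴

Split into non-overlapping primitives; take the origin at the lower-left of the bounding box.
Vertical leg: 10 × 135, A = 1 350 mm², y = 67.5 mm, Ī = 2 050 313 mm⁴.
Horizontal leg (remainder): 130 × 10, A = 1 300 mm², y = 5 mm, Ī = 10 833 mm⁴.
Centroid: ȳ = ΣA·y / ΣA = 36.84 mm.
Transfer each piece to the centroidal x-axis using Ī + A·d² with d = y − 36.84:
  vertical leg: d = 30.66 mm → contributes +3 319 392 mm⁴
  horizontal leg (remainder): d = -31.84 mm → contributes +1 328 723 mm⁴
Total I = 4 648 115 mm⁴.
For the y-axis: x̄ = 39.34 mm.
Repeating about the centroidal y-axis gives I_y = 5 087 178 mm⁴.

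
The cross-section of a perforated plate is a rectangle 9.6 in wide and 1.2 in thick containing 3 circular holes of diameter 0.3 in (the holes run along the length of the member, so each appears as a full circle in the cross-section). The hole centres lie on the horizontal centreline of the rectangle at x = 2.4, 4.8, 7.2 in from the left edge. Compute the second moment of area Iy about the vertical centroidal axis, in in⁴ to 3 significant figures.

Iy ≈ 87.7 in⁴

Decompose the section into non-overlapping parts with the origin at the bottom-left of its bounding rectangle.
Plate: 9.6 × 1.2, A = 11.52 in², x = 4.8 in, Ī = 88.474 in⁴.
Hole 1 (subtracted): ⌀0.3, A = 0.070686 in², x = 2.4 in, Ī = 0.00039761 in⁴.
Hole 2 (subtracted): ⌀0.3, A = 0.070686 in², x = 4.8 in, Ī = 0.00039761 in⁴.
Hole 3 (subtracted): ⌀0.3, A = 0.070686 in², x = 7.2 in, Ī = 0.00039761 in⁴.
By symmetry the centroid is at mid-width, x̄ = 4.8 in.
Transfer each piece to the vertical centroidal axis using Ī + A·d² with d = x − 4.8:
  plate: d = 0 in → contributes +88.474 in⁴
  hole 1: d = -2.4 in → contributes −0.40755 in⁴
  hole 2: d = 0 in → contributes −0.00039761 in⁴
  hole 3: d = 2.4 in → contributes −0.40755 in⁴
Total I = 87.658 in⁴.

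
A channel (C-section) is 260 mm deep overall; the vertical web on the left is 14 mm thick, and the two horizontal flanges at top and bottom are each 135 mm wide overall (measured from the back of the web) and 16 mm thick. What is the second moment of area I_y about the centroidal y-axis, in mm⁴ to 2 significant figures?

I_y ≈ 1.3 × 10⁷ mm⁴

Treat the section as a set of non-overlapping primitives; coordinates are from the bounding-box lower-left.
Web: 14 × 260, A = 3 640 mm², x = 7 mm, Ī = 59 453 mm⁴.
Top flange (beyond web): 121 × 16, A = 1 936 mm², x = 74.5 mm, Ī = 2 362 081 mm⁴.
Bottom flange (beyond web): 121 × 16, A = 1 936 mm², x = 74.5 mm, Ī = 2 362 081 mm⁴.
Centroid: x̄ = ΣA·x / ΣA = 41.79 mm.
Transfer each piece to the centroidal y-axis using Ī + A·d² with d = x − 41.79:
  web: d = -34.79 mm → contributes +4 465 697 mm⁴
  top flange (beyond web): d = 32.71 mm → contributes +4 433 198 mm⁴
  bottom flange (beyond web): d = 32.71 mm → contributes +4 433 198 mm⁴
Total I = 13 332 092 mm⁴.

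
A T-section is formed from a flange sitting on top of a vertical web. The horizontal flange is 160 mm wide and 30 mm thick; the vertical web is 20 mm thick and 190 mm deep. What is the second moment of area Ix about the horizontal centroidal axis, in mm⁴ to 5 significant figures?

Ix ≈ 3.7455 × 10⁷ mm⁴

Decompose the section into non-overlapping parts with the origin at the bottom-left of its bounding rectangle.
Flange: 160 × 30, A = 4 800 mm², y = 205 mm, Ī = 360 000 mm⁴.
Web: 20 × 190, A = 3 800 mm², y = 95 mm, Ī = 11 431 667 mm⁴.
Centroid: ȳ = ΣA·y / ΣA = 156.3953 mm.
Transfer each piece to the horizontal centroidal axis using Ī + A·d² with d = y − 156.3953:
  flange: d = 48.60465 mm → contributes +11 699 578 mm⁴
  web: d = -61.39535 mm → contributes +25 755 344 mm⁴
Total I = 37 454 922 mm⁴.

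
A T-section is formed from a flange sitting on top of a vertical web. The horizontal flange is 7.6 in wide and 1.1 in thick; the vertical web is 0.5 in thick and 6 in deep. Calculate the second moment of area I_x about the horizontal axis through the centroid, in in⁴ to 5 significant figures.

I_x ≈ 37.666 in⁴

Treat the section as a set of non-overlapping primitives; coordinates are from the bounding-box lower-left.
Flange: 7.6 × 1.1, A = 8.36 in², y = 6.55 in, Ī = 0.8429667 in⁴.
Web: 0.5 × 6, A = 3 in², y = 3 in, Ī = 9 in⁴.
Centroid: ȳ = ΣA·y / ΣA = 5.6125 in.
Transfer each piece to the horizontal axis through the centroid using Ī + A·d² with d = y − 5.6125:
  flange: d = 0.9375 in → contributes +8.190623 in⁴
  web: d = -2.6125 in → contributes +29.47547 in⁴
Total I = 37.66609 in⁴.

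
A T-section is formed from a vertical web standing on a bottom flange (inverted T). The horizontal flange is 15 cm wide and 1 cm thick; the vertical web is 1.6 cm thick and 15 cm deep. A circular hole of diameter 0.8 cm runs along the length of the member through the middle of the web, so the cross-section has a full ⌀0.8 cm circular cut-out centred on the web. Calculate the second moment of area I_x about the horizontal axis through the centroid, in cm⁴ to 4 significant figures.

Split into non-overlapping primitives; take the origin at the lower-left of the bounding box.
Flange: 15 × 1, A = 15 cm², y = 0.5 cm, Ī = 1.25 cm⁴.
Web: 1.6 × 15, A = 24 cm², y = 8.5 cm, Ī = 450 cm⁴.
Hole (subtracted): ⌀0.8, A = 0.502655 cm², y = 8.5 cm, Ī = 0.0201062 cm⁴.
Centroid: ȳ = ΣA·y / ΣA = 5.3829 cm.
Transfer each piece to the horizontal axis through the centroid using Ī + A·d² with d = y − 5.3829:
  flange: d = -4.8829 cm → contributes +358.891 cm⁴
  web: d = 3.1171 cm → contributes +683.191 cm⁴
  hole: d = 3.1171 cm → contributes −4.90405 cm⁴
Total I = 1037.18 cm⁴.

I_x ≈ 1037 cm⁴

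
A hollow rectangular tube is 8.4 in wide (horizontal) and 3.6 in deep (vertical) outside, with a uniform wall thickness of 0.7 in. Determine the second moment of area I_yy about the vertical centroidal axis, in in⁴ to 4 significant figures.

Treat the section as a set of non-overlapping primitives; coordinates are from the bounding-box lower-left.
Outer rectangle: 8.4 × 3.6, A = 30.24 in², x = 4.2 in, Ī = 177.811 in⁴.
Inner void (subtracted): 7 × 2.2, A = 15.4 in², x = 4.2 in, Ī = 62.8833 in⁴.
By symmetry the centroid is at mid-width, x̄ = 4.2 in.
All pieces are centred on the vertical centroidal axis, so I = ΣĪ (holes subtracted) = 114.928 in⁴.

I_yy ≈ 114.9 in⁴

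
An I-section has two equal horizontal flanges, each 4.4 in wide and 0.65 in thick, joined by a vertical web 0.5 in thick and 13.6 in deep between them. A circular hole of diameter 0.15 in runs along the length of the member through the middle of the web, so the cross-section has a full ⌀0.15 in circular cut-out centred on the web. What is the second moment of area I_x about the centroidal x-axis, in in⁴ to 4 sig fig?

Decompose the section into non-overlapping parts with the origin at the bottom-left of its bounding rectangle.
Bottom flange: 4.4 × 0.65, A = 2.86 in², y = 0.325 in, Ī = 0.100696 in⁴.
Web: 0.5 × 13.6, A = 6.8 in², y = 7.45 in, Ī = 104.811 in⁴.
Top flange: 4.4 × 0.65, A = 2.86 in², y = 14.575 in, Ī = 0.100696 in⁴.
Hole (subtracted): ⌀0.15, A = 0.0176715 in², y = 7.45 in, Ī = 0.0000248505 in⁴.
By symmetry the centroid is at mid-height, ȳ = 7.45 in.
Transfer each piece to the centroidal x-axis using Ī + A·d² with d = y − 7.45:
  bottom flange: d = -7.125 in → contributes +145.29 in⁴
  web: d = 0 in → contributes +104.811 in⁴
  top flange: d = 7.125 in → contributes +145.29 in⁴
  hole: d = 0 in → contributes −0.0000248505 in⁴
Total I = 395.391 in⁴.

I_x ≈ 395.4 in⁴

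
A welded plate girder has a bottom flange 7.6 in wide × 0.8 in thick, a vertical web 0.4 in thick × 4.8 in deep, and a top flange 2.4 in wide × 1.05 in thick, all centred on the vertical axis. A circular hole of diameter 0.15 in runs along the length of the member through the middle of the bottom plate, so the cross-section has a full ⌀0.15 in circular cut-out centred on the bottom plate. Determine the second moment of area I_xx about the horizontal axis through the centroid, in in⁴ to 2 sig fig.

I_xx ≈ 65 in⁴

Treat the section as a set of non-overlapping primitives; coordinates are from the bounding-box lower-left.
Bottom plate: 7.6 × 0.8, A = 6.08 in², y = 0.4 in, Ī = 0.3243 in⁴.
Web plate: 0.4 × 4.8, A = 1.92 in², y = 3.2 in, Ī = 3.686 in⁴.
Top plate: 2.4 × 1.05, A = 2.52 in², y = 6.125 in, Ī = 0.2315 in⁴.
Hole (subtracted): ⌀0.15, A = 0.01767 in², y = 0.4 in, Ī = 0.00002485 in⁴.
Centroid: ȳ = ΣA·y / ΣA = 2.286 in.
Transfer each piece to the horizontal axis through the centroid using Ī + A·d² with d = y − 2.286:
  bottom plate: d = -1.886 in → contributes +21.94 in⁴
  web plate: d = 0.9144 in → contributes +5.292 in⁴
  top plate: d = 3.839 in → contributes +37.38 in⁴
  hole: d = -1.886 in → contributes −0.06285 in⁴
Total I = 64.55 in⁴.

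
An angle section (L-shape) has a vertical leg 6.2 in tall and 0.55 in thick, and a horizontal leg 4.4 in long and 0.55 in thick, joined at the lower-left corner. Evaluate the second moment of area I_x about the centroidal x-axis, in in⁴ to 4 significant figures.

I_x ≈ 21.40 in⁴

Break the section into simple shapes (no overlaps), measuring from the bottom-left corner of the bounding box.
Vertical leg: 0.55 × 6.2, A = 3.41 in², y = 3.1 in, Ī = 10.9234 in⁴.
Horizontal leg (remainder): 3.85 × 0.55, A = 2.1175 in², y = 0.275 in, Ī = 0.0533786 in⁴.
Centroid: ȳ = ΣA·y / ΣA = 2.01779 in.
Transfer each piece to the centroidal x-axis using Ī + A·d² with d = y − 2.01779:
  vertical leg: d = 1.08221 in → contributes +14.9171 in⁴
  horizontal leg (remainder): d = -1.74279 in → contributes +6.48487 in⁴
Total I = 21.402 in⁴.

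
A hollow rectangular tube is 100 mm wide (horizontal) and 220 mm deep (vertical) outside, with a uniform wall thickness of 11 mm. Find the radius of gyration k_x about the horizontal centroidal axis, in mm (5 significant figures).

k_x ≈ 76.411 mm

Decompose the section into non-overlapping parts with the origin at the bottom-left of its bounding rectangle.
Outer rectangle: 100 × 220, A = 22 000 mm², y = 110 mm, Ī = 88 733 333 mm⁴.
Inner void (subtracted): 78 × 198, A = 15 444 mm², y = 110 mm, Ī = 50 455 548 mm⁴.
By symmetry the centroid is at mid-height, ȳ = 110 mm.
All pieces are centred on the horizontal centroidal axis, so I = ΣĪ (holes subtracted) = 38 277 785 mm⁴.
Radius of gyration: k = √(I/A) = √(38 277 785 / 6 556) = 76.41066 mm.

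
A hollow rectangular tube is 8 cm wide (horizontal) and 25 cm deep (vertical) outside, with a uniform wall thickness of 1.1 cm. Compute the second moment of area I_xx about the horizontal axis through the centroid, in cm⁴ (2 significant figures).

I_xx ≈ 4700 cm⁴

Treat the section as a set of non-overlapping primitives; coordinates are from the bounding-box lower-left.
Outer rectangle: 8 × 25, A = 200 cm², y = 12.5 cm, Ī = 10 417 cm⁴.
Inner void (subtracted): 5.8 × 22.8, A = 132.2 cm², y = 12.5 cm, Ī = 5 729 cm⁴.
By symmetry the centroid is at mid-height, ȳ = 12.5 cm.
All pieces are centred on the horizontal axis through the centroid, so I = ΣĪ (holes subtracted) = 4 688 cm⁴.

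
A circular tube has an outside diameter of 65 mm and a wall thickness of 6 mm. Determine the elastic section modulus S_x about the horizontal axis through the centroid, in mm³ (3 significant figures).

Decompose the section into non-overlapping parts with the origin at the bottom-left of its bounding rectangle.
Outer circle: ⌀65, A = 3318.3 mm², y = 32.5 mm, Ī = 876 241 mm⁴.
Bore (subtracted): ⌀53, A = 2206.2 mm², y = 32.5 mm, Ī = 387 323 mm⁴.
By symmetry the centroid is at mid-height, ȳ = 32.5 mm.
All pieces are centred on the horizontal axis through the centroid, so I = ΣĪ (holes subtracted) = 488 917 mm⁴.
Extreme fibre distance c = 32.5 mm; S = I/c = 15 044 mm³.

S_x ≈ 1.50 × 10⁴ mm³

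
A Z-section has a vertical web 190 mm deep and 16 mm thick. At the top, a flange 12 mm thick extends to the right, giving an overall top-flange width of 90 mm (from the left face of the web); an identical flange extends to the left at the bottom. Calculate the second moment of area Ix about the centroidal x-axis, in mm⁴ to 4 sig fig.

Split into non-overlapping primitives; take the origin at the lower-left of the bounding box.
Web: 16 × 190, A = 3 040 mm², y = 95 mm, Ī = 9 145 333 mm⁴.
Top flange (beyond web): 74 × 12, A = 888 mm², y = 184 mm, Ī = 10 656 mm⁴.
Bottom flange (beyond web): 74 × 12, A = 888 mm², y = 6 mm, Ī = 10 656 mm⁴.
Centroid: ȳ = ΣA·y / ΣA = 95 mm.
Transfer each piece to the centroidal x-axis using Ī + A·d² with d = y − 95:
  web: d = 0 mm → contributes +9 145 333 mm⁴
  top flange (beyond web): d = 89 mm → contributes +7 044 504 mm⁴
  bottom flange (beyond web): d = -89 mm → contributes +7 044 504 mm⁴
Total I = 23 234 341 mm⁴.

Ix ≈ 2.323 × 10⁷ mm⁴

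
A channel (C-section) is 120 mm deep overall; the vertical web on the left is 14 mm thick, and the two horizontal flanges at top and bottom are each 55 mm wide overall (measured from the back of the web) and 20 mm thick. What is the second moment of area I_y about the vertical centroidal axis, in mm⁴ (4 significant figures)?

Treat the section as a set of non-overlapping primitives; coordinates are from the bounding-box lower-left.
Web: 14 × 120, A = 1 680 mm², x = 7 mm, Ī = 27 440 mm⁴.
Top flange (beyond web): 41 × 20, A = 820 mm², x = 34.5 mm, Ī = 114 868 mm⁴.
Bottom flange (beyond web): 41 × 20, A = 820 mm², x = 34.5 mm, Ī = 114 868 mm⁴.
Centroid: x̄ = ΣA·x / ΣA = 20.5843 mm.
Transfer each piece to the vertical centroidal axis using Ī + A·d² with d = x − 20.5843:
  web: d = -13.5843 mm → contributes +337 457 mm⁴
  top flange (beyond web): d = 13.9157 mm → contributes +273 658 mm⁴
  bottom flange (beyond web): d = 13.9157 mm → contributes +273 658 mm⁴
Total I = 884 773 mm⁴.

I_y ≈ 8.848 × 10⁵ mm⁴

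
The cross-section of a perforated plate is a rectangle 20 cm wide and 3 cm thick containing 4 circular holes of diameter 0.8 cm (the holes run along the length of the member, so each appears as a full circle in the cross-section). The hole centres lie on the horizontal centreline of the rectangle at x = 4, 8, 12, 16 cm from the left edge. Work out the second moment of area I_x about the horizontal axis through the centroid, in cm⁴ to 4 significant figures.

Break the section into simple shapes (no overlaps), measuring from the bottom-left corner of the bounding box.
Plate: 20 × 3, A = 60 cm², y = 1.5 cm, Ī = 45 cm⁴.
Hole 1 (subtracted): ⌀0.8, A = 0.502655 cm², y = 1.5 cm, Ī = 0.0201062 cm⁴.
Hole 2 (subtracted): ⌀0.8, A = 0.502655 cm², y = 1.5 cm, Ī = 0.0201062 cm⁴.
Hole 3 (subtracted): ⌀0.8, A = 0.502655 cm², y = 1.5 cm, Ī = 0.0201062 cm⁴.
Hole 4 (subtracted): ⌀0.8, A = 0.502655 cm², y = 1.5 cm, Ī = 0.0201062 cm⁴.
By symmetry the centroid is at mid-height, ȳ = 1.5 cm.
All pieces are centred on the horizontal axis through the centroid, so I = ΣĪ (holes subtracted) = 44.9196 cm⁴.

I_x ≈ 44.92 cm⁴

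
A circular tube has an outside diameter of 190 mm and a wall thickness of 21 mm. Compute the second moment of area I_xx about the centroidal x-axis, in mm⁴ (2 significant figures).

Treat the section as a set of non-overlapping primitives; coordinates are from the bounding-box lower-left.
Outer circle: ⌀190, A = 28 353 mm², y = 95 mm, Ī = 63 971 171 mm⁴.
Bore (subtracted): ⌀148, A = 17 203 mm², y = 95 mm, Ī = 23 551 402 mm⁴.
By symmetry the centroid is at mid-height, ȳ = 95 mm.
All pieces are centred on the centroidal x-axis, so I = ΣĪ (holes subtracted) = 40 419 770 mm⁴.

I_xx ≈ 4.0 × 10⁷ mm⁴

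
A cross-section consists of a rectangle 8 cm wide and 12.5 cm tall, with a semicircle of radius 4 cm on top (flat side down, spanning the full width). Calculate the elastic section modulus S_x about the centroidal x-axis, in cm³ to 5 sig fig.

S_x ≈ 300.32 cm³

Break the section into simple shapes (no overlaps), measuring from the bottom-left corner of the bounding box.
Rectangular body: 8 × 12.5, A = 100 cm², y = 6.25 cm, Ī = 1302.083 cm⁴.
Semicircular cap: semicircle r = 4, A = 25.13274 cm², y = 14.19765 cm, Ī = 28.09778 cm⁴.
Centroid: ȳ = ΣA·y / ΣA = 7.846275 cm.
Transfer each piece to the centroidal x-axis using Ī + A·d² with d = y − 7.846275:
  rectangular body: d = -1.596275 cm → contributes +1556.893 cm⁴
  semicircular cap: d = 6.351377 cm → contributes +1041.952 cm⁴
Total I = 2598.845 cm⁴.
Extreme fibre distance c = 8.653725 cm; S = I/c = 300.3152 cm³.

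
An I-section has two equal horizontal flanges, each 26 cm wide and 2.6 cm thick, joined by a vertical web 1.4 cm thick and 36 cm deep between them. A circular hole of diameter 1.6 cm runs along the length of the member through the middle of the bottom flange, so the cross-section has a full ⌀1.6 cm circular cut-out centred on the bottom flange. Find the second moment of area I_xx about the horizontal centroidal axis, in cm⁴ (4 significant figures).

I_xx ≈ 5.512 × 10⁴ cm⁴

Break the section into simple shapes (no overlaps), measuring from the bottom-left corner of the bounding box.
Bottom flange: 26 × 2.6, A = 67.6 cm², y = 1.3 cm, Ī = 38.0813 cm⁴.
Web: 1.4 × 36, A = 50.4 cm², y = 20.6 cm, Ī = 5443.2 cm⁴.
Top flange: 26 × 2.6, A = 67.6 cm², y = 39.9 cm, Ī = 38.0813 cm⁴.
Hole (subtracted): ⌀1.6, A = 2.01062 cm², y = 1.3 cm, Ī = 0.321699 cm⁴.
Centroid: ȳ = ΣA·y / ΣA = 20.8114 cm.
Transfer each piece to the horizontal centroidal axis using Ī + A·d² with d = y − 20.8114:
  bottom flange: d = -19.5114 cm → contributes +25 773 cm⁴
  web: d = -0.211368 cm → contributes +5445.45 cm⁴
  top flange: d = 19.0886 cm → contributes +24669.9 cm⁴
  hole: d = -19.5114 cm → contributes −765.751 cm⁴
Total I = 55122.6 cm⁴.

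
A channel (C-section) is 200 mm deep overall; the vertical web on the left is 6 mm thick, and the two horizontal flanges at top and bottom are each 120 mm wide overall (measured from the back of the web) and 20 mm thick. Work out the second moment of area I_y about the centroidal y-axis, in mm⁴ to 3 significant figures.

I_y ≈ 8.36 × 10⁶ mm⁴

Break the section into simple shapes (no overlaps), measuring from the bottom-left corner of the bounding box.
Web: 6 × 200, A = 1 200 mm², x = 3 mm, Ī = 3 600 mm⁴.
Top flange (beyond web): 114 × 20, A = 2 280 mm², x = 63 mm, Ī = 2 469 240 mm⁴.
Bottom flange (beyond web): 114 × 20, A = 2 280 mm², x = 63 mm, Ī = 2 469 240 mm⁴.
Centroid: x̄ = ΣA·x / ΣA = 50.5 mm.
Transfer each piece to the centroidal y-axis using Ī + A·d² with d = x − 50.5:
  web: d = -47.5 mm → contributes +2 711 100 mm⁴
  top flange (beyond web): d = 12.5 mm → contributes +2 825 490 mm⁴
  bottom flange (beyond web): d = 12.5 mm → contributes +2 825 490 mm⁴
Total I = 8 362 080 mm⁴.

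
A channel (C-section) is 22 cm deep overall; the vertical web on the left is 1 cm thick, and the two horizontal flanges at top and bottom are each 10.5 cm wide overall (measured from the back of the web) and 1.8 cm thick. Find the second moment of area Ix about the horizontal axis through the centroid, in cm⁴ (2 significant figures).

Treat the section as a set of non-overlapping primitives; coordinates are from the bounding-box lower-left.
Web: 1 × 22, A = 22 cm², y = 11 cm, Ī = 887.3 cm⁴.
Top flange (beyond web): 9.5 × 1.8, A = 17.1 cm², y = 21.1 cm, Ī = 4.617 cm⁴.
Bottom flange (beyond web): 9.5 × 1.8, A = 17.1 cm², y = 0.9 cm, Ī = 4.617 cm⁴.
By symmetry the centroid is at mid-height, ȳ = 11 cm.
Transfer each piece to the horizontal axis through the centroid using Ī + A·d² with d = y − 11:
  web: d = 0 cm → contributes +887.3 cm⁴
  top flange (beyond web): d = 10.1 cm → contributes +1 749 cm⁴
  bottom flange (beyond web): d = -10.1 cm → contributes +1 749 cm⁴
Total I = 4 385 cm⁴.

Ix ≈ 4400 cm⁴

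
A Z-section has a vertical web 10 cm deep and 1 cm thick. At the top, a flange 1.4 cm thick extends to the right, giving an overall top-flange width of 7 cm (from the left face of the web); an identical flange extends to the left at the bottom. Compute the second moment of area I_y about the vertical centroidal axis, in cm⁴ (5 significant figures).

Decompose the section into non-overlapping parts with the origin at the bottom-left of its bounding rectangle.
Web: 1 × 10, A = 10 cm², x = 6.5 cm, Ī = 0.8333333 cm⁴.
Top flange (beyond web): 6 × 1.4, A = 8.4 cm², x = 10 cm, Ī = 25.2 cm⁴.
Bottom flange (beyond web): 6 × 1.4, A = 8.4 cm², x = 3 cm, Ī = 25.2 cm⁴.
Centroid: x̄ = ΣA·x / ΣA = 6.5 cm.
Transfer each piece to the vertical centroidal axis using Ī + A·d² with d = x − 6.5:
  web: d = 0 cm → contributes +0.8333333 cm⁴
  top flange (beyond web): d = 3.5 cm → contributes +128.1 cm⁴
  bottom flange (beyond web): d = -3.5 cm → contributes +128.1 cm⁴
Total I = 257.0333 cm⁴.

I_y ≈ 257.03 cm⁴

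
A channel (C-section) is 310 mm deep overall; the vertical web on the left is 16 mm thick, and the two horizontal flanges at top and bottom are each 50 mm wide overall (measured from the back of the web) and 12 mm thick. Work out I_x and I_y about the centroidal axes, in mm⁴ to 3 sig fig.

I_x ≈ 5.78 × 10⁷ mm⁴, I_y ≈ 6.22 × 10⁵ mm⁴

Treat the section as a set of non-overlapping primitives; coordinates are from the bounding-box lower-left.
Web: 16 × 310, A = 4 960 mm², y = 155 mm, Ī = 39 721 333 mm⁴.
Top flange (beyond web): 34 × 12, A = 408 mm², y = 304 mm, Ī = 4 896 mm⁴.
Bottom flange (beyond web): 34 × 12, A = 408 mm², y = 6 mm, Ī = 4 896 mm⁴.
By symmetry the centroid is at mid-height, ȳ = 155 mm.
Transfer each piece to the centroidal x-axis using Ī + A·d² with d = y − 155:
  web: d = 0 mm → contributes +39 721 333 mm⁴
  top flange (beyond web): d = 149 mm → contributes +9 062 904 mm⁴
  bottom flange (beyond web): d = -149 mm → contributes +9 062 904 mm⁴
Total I = 57 847 141 mm⁴.
For the y-axis: x̄ = 11.532 mm.
Repeating about the centroidal y-axis gives I_y = 622 371 mm⁴.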